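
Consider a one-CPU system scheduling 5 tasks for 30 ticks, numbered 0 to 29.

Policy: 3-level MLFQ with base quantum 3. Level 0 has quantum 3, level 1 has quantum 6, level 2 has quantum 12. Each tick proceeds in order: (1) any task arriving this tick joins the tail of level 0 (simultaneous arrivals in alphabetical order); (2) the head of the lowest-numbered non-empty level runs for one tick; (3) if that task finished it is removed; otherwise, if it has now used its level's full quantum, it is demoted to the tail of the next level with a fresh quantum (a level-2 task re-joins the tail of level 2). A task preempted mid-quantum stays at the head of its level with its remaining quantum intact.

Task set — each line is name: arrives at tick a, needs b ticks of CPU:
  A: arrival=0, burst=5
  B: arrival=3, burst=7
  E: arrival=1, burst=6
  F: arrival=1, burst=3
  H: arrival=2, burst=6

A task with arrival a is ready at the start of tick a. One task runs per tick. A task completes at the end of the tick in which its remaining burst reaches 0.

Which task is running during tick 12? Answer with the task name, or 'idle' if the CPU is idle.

running at tick 12 = B

t=0: L0/L1/L2 = A/-/- → run A
t=1: L0/L1/L2 = AEF/-/- → run A
t=2: L0/L1/L2 = AEFH/-/- → run A
t=3: L0/L1/L2 = EFHB/A/- → run E
t=4: L0/L1/L2 = EFHB/A/- → run E
t=5: L0/L1/L2 = EFHB/A/- → run E
t=6: L0/L1/L2 = FHB/AE/- → run F
t=7: L0/L1/L2 = FHB/AE/- → run F
t=8: L0/L1/L2 = FHB/AE/- → run F
t=9: L0/L1/L2 = HB/AE/- → run H
t=10: L0/L1/L2 = HB/AE/- → run H
t=11: L0/L1/L2 = HB/AE/- → run H
t=12: L0/L1/L2 = B/AEH/- → run B
t=13: L0/L1/L2 = B/AEH/- → run B
t=14: L0/L1/L2 = B/AEH/- → run B
t=15: L0/L1/L2 = -/AEHB/- → run A
t=16: L0/L1/L2 = -/AEHB/- → run A
t=17: L0/L1/L2 = -/EHB/- → run E
t=18: L0/L1/L2 = -/EHB/- → run E
t=19: L0/L1/L2 = -/EHB/- → run E
t=20: L0/L1/L2 = -/HB/- → run H
t=21: L0/L1/L2 = -/HB/- → run H
t=22: L0/L1/L2 = -/HB/- → run H
t=23: L0/L1/L2 = -/B/- → run B
t=24: L0/L1/L2 = -/B/- → run B
t=25: L0/L1/L2 = -/B/- → run B
t=26: L0/L1/L2 = -/B/- → run B
t=27: (idle)
t=28: (idle)
t=29: (idle)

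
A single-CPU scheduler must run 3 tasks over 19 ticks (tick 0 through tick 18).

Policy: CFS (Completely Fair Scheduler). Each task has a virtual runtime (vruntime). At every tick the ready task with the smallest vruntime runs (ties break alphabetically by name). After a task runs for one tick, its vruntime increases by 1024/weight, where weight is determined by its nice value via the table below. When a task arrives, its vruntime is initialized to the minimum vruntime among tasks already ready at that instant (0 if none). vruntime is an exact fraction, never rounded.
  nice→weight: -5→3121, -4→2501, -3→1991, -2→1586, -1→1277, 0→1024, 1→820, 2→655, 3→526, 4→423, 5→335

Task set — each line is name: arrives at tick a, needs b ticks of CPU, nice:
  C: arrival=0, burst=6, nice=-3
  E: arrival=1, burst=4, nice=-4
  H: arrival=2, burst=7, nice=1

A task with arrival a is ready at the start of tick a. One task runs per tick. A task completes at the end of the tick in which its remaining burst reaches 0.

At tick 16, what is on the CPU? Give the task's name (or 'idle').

t=0: vr[C=0] → run C
t=1: vr[C=1024/1991 E=1024/1991] → run C
t=2: vr[C=2048/1991 E=1024/1991 H=1024/1991] → run E
t=3: vr[C=2048/1991 E=4599808/4979491 H=1024/1991] → run H
t=4: vr[C=2048/1991 E=4599808/4979491 H=719616/408155] → run E
t=5: vr[C=2048/1991 E=6638592/4979491 H=719616/408155] → run C
t=6: vr[C=3072/1991 E=6638592/4979491 H=719616/408155] → run E
t=7: vr[C=3072/1991 E=8677376/4979491 H=719616/408155] → run C
t=8: vr[C=4096/1991 E=8677376/4979491 H=719616/408155] → run E
t=9: vr[C=4096/1991 H=719616/408155] → run H
t=10: vr[C=4096/1991 H=1229312/408155] → run C
t=11: vr[C=5120/1991 H=1229312/408155] → run C
t=12: vr[H=1229312/408155] → run H
t=13: vr[H=1739008/408155] → run H
t=14: vr[H=2248704/408155] → run H
t=15: vr[H=551680/81631] → run H
t=16: vr[H=3268096/408155] → run H
t=17: (idle)
t=18: (idle)

running at tick 16 = H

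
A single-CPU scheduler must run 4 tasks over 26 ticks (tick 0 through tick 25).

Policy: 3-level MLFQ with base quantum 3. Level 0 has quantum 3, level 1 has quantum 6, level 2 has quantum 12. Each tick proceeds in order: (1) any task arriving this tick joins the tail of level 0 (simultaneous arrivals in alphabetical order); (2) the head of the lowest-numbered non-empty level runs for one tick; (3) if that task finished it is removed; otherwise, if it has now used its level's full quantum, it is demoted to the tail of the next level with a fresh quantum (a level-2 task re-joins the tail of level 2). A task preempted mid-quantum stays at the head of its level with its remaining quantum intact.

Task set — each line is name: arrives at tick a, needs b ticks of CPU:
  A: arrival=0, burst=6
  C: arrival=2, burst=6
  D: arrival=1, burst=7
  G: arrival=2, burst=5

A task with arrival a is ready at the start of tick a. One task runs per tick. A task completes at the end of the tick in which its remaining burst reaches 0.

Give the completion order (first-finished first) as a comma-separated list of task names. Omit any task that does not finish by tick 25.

t=0: L0/L1/L2 = A/-/- → run A
t=1: L0/L1/L2 = AD/-/- → run A
t=2: L0/L1/L2 = ADCG/-/- → run A
t=3: L0/L1/L2 = DCG/A/- → run D
t=4: L0/L1/L2 = DCG/A/- → run D
t=5: L0/L1/L2 = DCG/A/- → run D
t=6: L0/L1/L2 = CG/AD/- → run C
t=7: L0/L1/L2 = CG/AD/- → run C
t=8: L0/L1/L2 = CG/AD/- → run C
t=9: L0/L1/L2 = G/ADC/- → run G
t=10: L0/L1/L2 = G/ADC/- → run G
t=11: L0/L1/L2 = G/ADC/- → run G
t=12: L0/L1/L2 = -/ADCG/- → run A
t=13: L0/L1/L2 = -/ADCG/- → run A
t=14: L0/L1/L2 = -/ADCG/- → run A
t=15: L0/L1/L2 = -/DCG/- → run D
t=16: L0/L1/L2 = -/DCG/- → run D
t=17: L0/L1/L2 = -/DCG/- → run D
t=18: L0/L1/L2 = -/DCG/- → run D
t=19: L0/L1/L2 = -/CG/- → run C
t=20: L0/L1/L2 = -/CG/- → run C
t=21: L0/L1/L2 = -/CG/- → run C
t=22: L0/L1/L2 = -/G/- → run G
t=23: L0/L1/L2 = -/G/- → run G
t=24: (idle)
t=25: (idle)

completion order = A, D, C, G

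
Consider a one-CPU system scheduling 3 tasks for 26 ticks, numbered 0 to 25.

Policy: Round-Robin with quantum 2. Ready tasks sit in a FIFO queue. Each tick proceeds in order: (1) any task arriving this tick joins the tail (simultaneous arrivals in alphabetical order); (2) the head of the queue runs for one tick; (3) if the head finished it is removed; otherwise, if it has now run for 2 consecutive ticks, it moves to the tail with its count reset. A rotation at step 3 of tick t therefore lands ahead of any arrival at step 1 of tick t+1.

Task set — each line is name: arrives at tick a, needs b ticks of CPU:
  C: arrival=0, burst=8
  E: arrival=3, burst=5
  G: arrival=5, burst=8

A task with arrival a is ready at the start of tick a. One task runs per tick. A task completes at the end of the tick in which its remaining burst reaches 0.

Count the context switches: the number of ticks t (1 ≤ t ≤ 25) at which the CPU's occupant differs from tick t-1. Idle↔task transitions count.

t=0: queue=[C] q_used=0 → run C
t=1: queue=[C] q_used=1 → run C
t=2: queue=[C] q_used=0 → run C
t=3: queue=[C,E] q_used=1 → run C
t=4: queue=[E,C] q_used=0 → run E
t=5: queue=[E,C,G] q_used=1 → run E
t=6: queue=[C,G,E] q_used=0 → run C
t=7: queue=[C,G,E] q_used=1 → run C
t=8: queue=[G,E,C] q_used=0 → run G
t=9: queue=[G,E,C] q_used=1 → run G
t=10: queue=[E,C,G] q_used=0 → run E
t=11: queue=[E,C,G] q_used=1 → run E
t=12: queue=[C,G,E] q_used=0 → run C
t=13: queue=[C,G,E] q_used=1 → run C
t=14: queue=[G,E] q_used=0 → run G
t=15: queue=[G,E] q_used=1 → run G
t=16: queue=[E,G] q_used=0 → run E
t=17: queue=[G] q_used=0 → run G
t=18: queue=[G] q_used=1 → run G
t=19: queue=[G] q_used=0 → run G
t=20: queue=[G] q_used=1 → run G
t=21: (idle)
t=22: (idle)
t=23: (idle)
t=24: (idle)
t=25: (idle)

context switches = 9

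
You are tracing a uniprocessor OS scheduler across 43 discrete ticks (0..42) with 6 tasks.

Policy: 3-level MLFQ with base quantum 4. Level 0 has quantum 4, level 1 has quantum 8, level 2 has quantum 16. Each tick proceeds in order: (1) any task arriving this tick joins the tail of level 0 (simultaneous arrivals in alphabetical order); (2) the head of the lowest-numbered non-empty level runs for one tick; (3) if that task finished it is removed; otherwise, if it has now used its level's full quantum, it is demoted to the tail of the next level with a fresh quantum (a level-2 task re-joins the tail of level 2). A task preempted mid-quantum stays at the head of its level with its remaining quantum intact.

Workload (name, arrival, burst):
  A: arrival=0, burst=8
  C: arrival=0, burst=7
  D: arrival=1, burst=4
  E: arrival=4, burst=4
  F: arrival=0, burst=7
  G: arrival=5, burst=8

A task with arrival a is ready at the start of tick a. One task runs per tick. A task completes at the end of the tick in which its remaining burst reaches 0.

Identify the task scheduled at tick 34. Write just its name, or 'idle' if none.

running at tick 34 = G

t=0: L0/L1/L2 = ACF/-/- → run A
t=1: L0/L1/L2 = ACFD/-/- → run A
t=2: L0/L1/L2 = ACFD/-/- → run A
t=3: L0/L1/L2 = ACFD/-/- → run A
t=4: L0/L1/L2 = CFDE/A/- → run C
t=5: L0/L1/L2 = CFDEG/A/- → run C
t=6: L0/L1/L2 = CFDEG/A/- → run C
t=7: L0/L1/L2 = CFDEG/A/- → run C
t=8: L0/L1/L2 = FDEG/AC/- → run F
t=9: L0/L1/L2 = FDEG/AC/- → run F
t=10: L0/L1/L2 = FDEG/AC/- → run F
t=11: L0/L1/L2 = FDEG/AC/- → run F
t=12: L0/L1/L2 = DEG/ACF/- → run D
t=13: L0/L1/L2 = DEG/ACF/- → run D
t=14: L0/L1/L2 = DEG/ACF/- → run D
t=15: L0/L1/L2 = DEG/ACF/- → run D
t=16: L0/L1/L2 = EG/ACF/- → run E
t=17: L0/L1/L2 = EG/ACF/- → run E
t=18: L0/L1/L2 = EG/ACF/- → run E
t=19: L0/L1/L2 = EG/ACF/- → run E
t=20: L0/L1/L2 = G/ACF/- → run G
t=21: L0/L1/L2 = G/ACF/- → run G
t=22: L0/L1/L2 = G/ACF/- → run G
t=23: L0/L1/L2 = G/ACF/- → run G
t=24: L0/L1/L2 = -/ACFG/- → run A
t=25: L0/L1/L2 = -/ACFG/- → run A
t=26: L0/L1/L2 = -/ACFG/- → run A
t=27: L0/L1/L2 = -/ACFG/- → run A
t=28: L0/L1/L2 = -/CFG/- → run C
t=29: L0/L1/L2 = -/CFG/- → run C
t=30: L0/L1/L2 = -/CFG/- → run C
t=31: L0/L1/L2 = -/FG/- → run F
t=32: L0/L1/L2 = -/FG/- → run F
t=33: L0/L1/L2 = -/FG/- → run F
t=34: L0/L1/L2 = -/G/- → run G
t=35: L0/L1/L2 = -/G/- → run G
t=36: L0/L1/L2 = -/G/- → run G
t=37: L0/L1/L2 = -/G/- → run G
t=38: (idle)
t=39: (idle)
t=40: (idle)
t=41: (idle)
t=42: (idle)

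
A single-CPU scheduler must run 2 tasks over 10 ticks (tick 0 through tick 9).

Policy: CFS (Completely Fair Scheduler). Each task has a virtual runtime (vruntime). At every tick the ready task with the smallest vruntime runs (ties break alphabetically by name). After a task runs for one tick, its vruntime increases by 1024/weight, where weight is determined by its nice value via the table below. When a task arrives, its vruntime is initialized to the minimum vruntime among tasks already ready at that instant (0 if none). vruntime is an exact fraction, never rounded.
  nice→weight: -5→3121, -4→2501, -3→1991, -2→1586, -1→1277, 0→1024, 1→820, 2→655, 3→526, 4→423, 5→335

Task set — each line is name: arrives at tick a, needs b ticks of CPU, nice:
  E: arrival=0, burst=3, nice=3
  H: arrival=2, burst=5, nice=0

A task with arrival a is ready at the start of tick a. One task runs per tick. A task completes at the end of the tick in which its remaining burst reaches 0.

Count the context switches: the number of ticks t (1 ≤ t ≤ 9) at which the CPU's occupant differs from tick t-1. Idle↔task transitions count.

t=0: vr[E=0] → run E
t=1: vr[E=512/263] → run E
t=2: vr[E=1024/263 H=1024/263] → run E
t=3: vr[H=1024/263] → run H
t=4: vr[H=1287/263] → run H
t=5: vr[H=1550/263] → run H
t=6: vr[H=1813/263] → run H
t=7: vr[H=2076/263] → run H
t=8: (idle)
t=9: (idle)

context switches = 2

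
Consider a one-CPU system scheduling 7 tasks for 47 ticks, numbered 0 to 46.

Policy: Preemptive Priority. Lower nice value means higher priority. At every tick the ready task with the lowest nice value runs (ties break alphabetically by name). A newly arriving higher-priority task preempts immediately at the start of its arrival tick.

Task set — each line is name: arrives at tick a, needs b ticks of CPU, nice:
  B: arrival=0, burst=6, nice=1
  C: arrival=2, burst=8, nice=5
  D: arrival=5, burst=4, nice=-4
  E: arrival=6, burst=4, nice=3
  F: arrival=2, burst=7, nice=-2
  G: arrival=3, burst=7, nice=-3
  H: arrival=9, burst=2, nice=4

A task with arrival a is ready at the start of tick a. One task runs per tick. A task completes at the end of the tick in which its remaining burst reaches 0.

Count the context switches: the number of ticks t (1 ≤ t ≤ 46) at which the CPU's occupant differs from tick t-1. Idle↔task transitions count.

context switches = 10

t=0: ready={B} → run B
t=1: ready={B} → run B
t=2: ready={B,C,F} → run F
t=3: ready={B,C,F,G} → run G
t=4: ready={B,C,F,G} → run G
t=5: ready={B,C,D,F,G} → run D
t=6: ready={B,C,D,E,F,G} → run D
t=7: ready={B,C,D,E,F,G} → run D
t=8: ready={B,C,D,E,F,G} → run D
t=9: ready={B,C,E,F,G,H} → run G
t=10: ready={B,C,E,F,G,H} → run G
t=11: ready={B,C,E,F,G,H} → run G
t=12: ready={B,C,E,F,G,H} → run G
t=13: ready={B,C,E,F,G,H} → run G
t=14: ready={B,C,E,F,H} → run F
t=15: ready={B,C,E,F,H} → run F
t=16: ready={B,C,E,F,H} → run F
t=17: ready={B,C,E,F,H} → run F
t=18: ready={B,C,E,F,H} → run F
t=19: ready={B,C,E,F,H} → run F
t=20: ready={B,C,E,H} → run B
t=21: ready={B,C,E,H} → run B
t=22: ready={B,C,E,H} → run B
t=23: ready={B,C,E,H} → run B
t=24: ready={C,E,H} → run E
t=25: ready={C,E,H} → run E
t=26: ready={C,E,H} → run E
t=27: ready={C,E,H} → run E
t=28: ready={C,H} → run H
t=29: ready={C,H} → run H
t=30: ready={C} → run C
t=31: ready={C} → run C
t=32: ready={C} → run C
t=33: ready={C} → run C
t=34: ready={C} → run C
t=35: ready={C} → run C
t=36: ready={C} → run C
t=37: ready={C} → run C
t=38: (idle)
t=39: (idle)
t=40: (idle)
t=41: (idle)
t=42: (idle)
t=43: (idle)
t=44: (idle)
t=45: (idle)
t=46: (idle)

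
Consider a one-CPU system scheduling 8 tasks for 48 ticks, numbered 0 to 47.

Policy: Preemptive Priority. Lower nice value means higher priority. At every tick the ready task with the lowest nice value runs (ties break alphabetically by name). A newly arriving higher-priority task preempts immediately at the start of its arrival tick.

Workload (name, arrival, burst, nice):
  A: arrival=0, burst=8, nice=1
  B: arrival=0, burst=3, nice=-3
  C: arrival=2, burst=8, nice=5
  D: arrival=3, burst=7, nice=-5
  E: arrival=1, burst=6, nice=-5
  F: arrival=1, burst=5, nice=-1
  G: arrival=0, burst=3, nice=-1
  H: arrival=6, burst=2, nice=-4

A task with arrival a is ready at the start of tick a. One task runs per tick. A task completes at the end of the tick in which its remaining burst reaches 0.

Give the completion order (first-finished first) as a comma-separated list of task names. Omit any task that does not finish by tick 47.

t=0: ready={A,B,G} → run B
t=1: ready={A,B,E,F,G} → run E
t=2: ready={A,B,C,E,F,G} → run E
t=3: ready={A,B,C,D,E,F,G} → run D
t=4: ready={A,B,C,D,E,F,G} → run D
t=5: ready={A,B,C,D,E,F,G} → run D
t=6: ready={A,B,C,D,E,F,G,H} → run D
t=7: ready={A,B,C,D,E,F,G,H} → run D
t=8: ready={A,B,C,D,E,F,G,H} → run D
t=9: ready={A,B,C,D,E,F,G,H} → run D
t=10: ready={A,B,C,E,F,G,H} → run E
t=11: ready={A,B,C,E,F,G,H} → run E
t=12: ready={A,B,C,E,F,G,H} → run E
t=13: ready={A,B,C,E,F,G,H} → run E
t=14: ready={A,B,C,F,G,H} → run H
t=15: ready={A,B,C,F,G,H} → run H
t=16: ready={A,B,C,F,G} → run B
t=17: ready={A,B,C,F,G} → run B
t=18: ready={A,C,F,G} → run F
t=19: ready={A,C,F,G} → run F
t=20: ready={A,C,F,G} → run F
t=21: ready={A,C,F,G} → run F
t=22: ready={A,C,F,G} → run F
t=23: ready={A,C,G} → run G
t=24: ready={A,C,G} → run G
t=25: ready={A,C,G} → run G
t=26: ready={A,C} → run A
t=27: ready={A,C} → run A
t=28: ready={A,C} → run A
t=29: ready={A,C} → run A
t=30: ready={A,C} → run A
t=31: ready={A,C} → run A
t=32: ready={A,C} → run A
t=33: ready={A,C} → run A
t=34: ready={C} → run C
t=35: ready={C} → run C
t=36: ready={C} → run C
t=37: ready={C} → run C
t=38: ready={C} → run C
t=39: ready={C} → run C
t=40: ready={C} → run C
t=41: ready={C} → run C
t=42: (idle)
t=43: (idle)
t=44: (idle)
t=45: (idle)
t=46: (idle)
t=47: (idle)

completion order = D, E, H, B, F, G, A, C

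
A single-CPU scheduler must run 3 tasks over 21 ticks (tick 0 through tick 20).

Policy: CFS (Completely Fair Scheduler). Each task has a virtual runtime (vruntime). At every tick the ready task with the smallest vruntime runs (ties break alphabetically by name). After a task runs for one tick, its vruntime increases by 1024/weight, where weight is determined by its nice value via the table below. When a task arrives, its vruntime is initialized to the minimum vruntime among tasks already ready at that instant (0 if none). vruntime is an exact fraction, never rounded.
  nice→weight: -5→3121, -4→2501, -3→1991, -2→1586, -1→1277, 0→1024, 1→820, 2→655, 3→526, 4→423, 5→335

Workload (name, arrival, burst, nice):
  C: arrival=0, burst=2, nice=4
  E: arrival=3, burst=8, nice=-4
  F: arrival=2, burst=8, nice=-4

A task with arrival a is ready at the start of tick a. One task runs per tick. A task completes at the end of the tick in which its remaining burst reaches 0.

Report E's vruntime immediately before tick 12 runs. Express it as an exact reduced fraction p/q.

t=0: vr[C=0] → run C
t=1: vr[C=1024/423] → run C
t=2: vr[F=0] → run F
t=3: vr[E=1024/2501 F=1024/2501] → run E
t=4: vr[E=2048/2501 F=1024/2501] → run F
t=5: vr[E=2048/2501 F=2048/2501] → run E
t=6: vr[E=3072/2501 F=2048/2501] → run F
t=7: vr[E=3072/2501 F=3072/2501] → run E
t=8: vr[E=4096/2501 F=3072/2501] → run F
t=9: vr[E=4096/2501 F=4096/2501] → run E
t=10: vr[E=5120/2501 F=4096/2501] → run F
t=11: vr[E=5120/2501 F=5120/2501] → run E
t=12: vr[E=6144/2501 F=5120/2501] → run F
t=13: vr[E=6144/2501 F=6144/2501] → run E
t=14: vr[E=7168/2501 F=6144/2501] → run F
t=15: vr[E=7168/2501 F=7168/2501] → run E
t=16: vr[E=8192/2501 F=7168/2501] → run F
t=17: vr[E=8192/2501] → run E
t=18: (idle)
t=19: (idle)
t=20: (idle)

vruntime(E, start of tick 12) = 6144/2501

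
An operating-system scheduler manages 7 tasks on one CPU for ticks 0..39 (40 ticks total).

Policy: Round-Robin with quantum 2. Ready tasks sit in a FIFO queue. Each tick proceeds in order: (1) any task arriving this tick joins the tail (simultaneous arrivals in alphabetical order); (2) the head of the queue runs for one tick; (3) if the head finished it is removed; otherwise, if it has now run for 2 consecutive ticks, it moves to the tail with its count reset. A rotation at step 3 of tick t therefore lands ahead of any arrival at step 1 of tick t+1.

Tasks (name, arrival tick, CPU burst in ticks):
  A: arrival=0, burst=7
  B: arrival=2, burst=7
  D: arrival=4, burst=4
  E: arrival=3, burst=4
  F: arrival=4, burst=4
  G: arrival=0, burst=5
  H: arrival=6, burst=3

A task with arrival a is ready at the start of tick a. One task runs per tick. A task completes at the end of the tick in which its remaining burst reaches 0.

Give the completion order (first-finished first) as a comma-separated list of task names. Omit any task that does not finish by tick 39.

completion order = E, G, D, F, A, H, B

t=0: queue=[A,G] q_used=0 → run A
t=1: queue=[A,G] q_used=1 → run A
t=2: queue=[G,A,B] q_used=0 → run G
t=3: queue=[G,A,B,E] q_used=1 → run G
t=4: queue=[A,B,E,G,D,F] q_used=0 → run A
t=5: queue=[A,B,E,G,D,F] q_used=1 → run A
t=6: queue=[B,E,G,D,F,A,H] q_used=0 → run B
t=7: queue=[B,E,G,D,F,A,H] q_used=1 → run B
t=8: queue=[E,G,D,F,A,H,B] q_used=0 → run E
t=9: queue=[E,G,D,F,A,H,B] q_used=1 → run E
t=10: queue=[G,D,F,A,H,B,E] q_used=0 → run G
t=11: queue=[G,D,F,A,H,B,E] q_used=1 → run G
t=12: queue=[D,F,A,H,B,E,G] q_used=0 → run D
t=13: queue=[D,F,A,H,B,E,G] q_used=1 → run D
t=14: queue=[F,A,H,B,E,G,D] q_used=0 → run F
t=15: queue=[F,A,H,B,E,G,D] q_used=1 → run F
t=16: queue=[A,H,B,E,G,D,F] q_used=0 → run A
t=17: queue=[A,H,B,E,G,D,F] q_used=1 → run A
t=18: queue=[H,B,E,G,D,F,A] q_used=0 → run H
t=19: queue=[H,B,E,G,D,F,A] q_used=1 → run H
t=20: queue=[B,E,G,D,F,A,H] q_used=0 → run B
t=21: queue=[B,E,G,D,F,A,H] q_used=1 → run B
t=22: queue=[E,G,D,F,A,H,B] q_used=0 → run E
t=23: queue=[E,G,D,F,A,H,B] q_used=1 → run E
t=24: queue=[G,D,F,A,H,B] q_used=0 → run G
t=25: queue=[D,F,A,H,B] q_used=0 → run D
t=26: queue=[D,F,A,H,B] q_used=1 → run D
t=27: queue=[F,A,H,B] q_used=0 → run F
t=28: queue=[F,A,H,B] q_used=1 → run F
t=29: queue=[A,H,B] q_used=0 → run A
t=30: queue=[H,B] q_used=0 → run H
t=31: queue=[B] q_used=0 → run B
t=32: queue=[B] q_used=1 → run B
t=33: queue=[B] q_used=0 → run B
t=34: (idle)
t=35: (idle)
t=36: (idle)
t=37: (idle)
t=38: (idle)
t=39: (idle)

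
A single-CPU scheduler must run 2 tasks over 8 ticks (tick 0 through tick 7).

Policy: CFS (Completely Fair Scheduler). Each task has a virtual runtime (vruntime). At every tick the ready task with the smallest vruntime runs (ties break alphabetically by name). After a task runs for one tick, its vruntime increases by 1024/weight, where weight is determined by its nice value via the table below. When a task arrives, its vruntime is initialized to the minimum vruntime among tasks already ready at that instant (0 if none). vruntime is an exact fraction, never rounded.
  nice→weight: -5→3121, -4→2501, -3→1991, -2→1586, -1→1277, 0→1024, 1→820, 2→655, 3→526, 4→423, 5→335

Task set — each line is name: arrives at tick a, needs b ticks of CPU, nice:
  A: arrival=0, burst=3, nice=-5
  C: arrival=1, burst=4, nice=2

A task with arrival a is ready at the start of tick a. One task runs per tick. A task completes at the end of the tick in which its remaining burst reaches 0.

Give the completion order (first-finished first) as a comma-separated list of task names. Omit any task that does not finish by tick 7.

completion order = A, C

t=0: vr[A=0] → run A
t=1: vr[A=1024/3121 C=1024/3121] → run A
t=2: vr[A=2048/3121 C=1024/3121] → run C
t=3: vr[A=2048/3121 C=3866624/2044255] → run A
t=4: vr[C=3866624/2044255] → run C
t=5: vr[C=7062528/2044255] → run C
t=6: vr[C=10258432/2044255] → run C
t=7: (idle)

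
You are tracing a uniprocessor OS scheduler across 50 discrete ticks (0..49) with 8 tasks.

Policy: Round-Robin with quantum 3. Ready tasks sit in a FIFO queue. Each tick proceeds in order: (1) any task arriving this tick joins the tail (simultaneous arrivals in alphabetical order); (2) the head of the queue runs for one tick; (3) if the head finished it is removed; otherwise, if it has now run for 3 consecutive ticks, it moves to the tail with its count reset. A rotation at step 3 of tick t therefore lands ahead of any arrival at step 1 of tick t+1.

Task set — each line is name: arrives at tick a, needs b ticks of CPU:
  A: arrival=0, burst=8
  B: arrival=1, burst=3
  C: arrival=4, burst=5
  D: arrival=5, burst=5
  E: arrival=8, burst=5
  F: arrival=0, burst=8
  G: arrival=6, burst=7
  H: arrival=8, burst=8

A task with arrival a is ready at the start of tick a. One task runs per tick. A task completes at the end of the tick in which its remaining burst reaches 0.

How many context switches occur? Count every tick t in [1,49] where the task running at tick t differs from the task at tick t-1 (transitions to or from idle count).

t=0: queue=[A,F] q_used=0 → run A
t=1: queue=[A,F,B] q_used=1 → run A
t=2: queue=[A,F,B] q_used=2 → run A
t=3: queue=[F,B,A] q_used=0 → run F
t=4: queue=[F,B,A,C] q_used=1 → run F
t=5: queue=[F,B,A,C,D] q_used=2 → run F
t=6: queue=[B,A,C,D,F,G] q_used=0 → run B
t=7: queue=[B,A,C,D,F,G] q_used=1 → run B
t=8: queue=[B,A,C,D,F,G,E,H] q_used=2 → run B
t=9: queue=[A,C,D,F,G,E,H] q_used=0 → run A
t=10: queue=[A,C,D,F,G,E,H] q_used=1 → run A
t=11: queue=[A,C,D,F,G,E,H] q_used=2 → run A
t=12: queue=[C,D,F,G,E,H,A] q_used=0 → run C
t=13: queue=[C,D,F,G,E,H,A] q_used=1 → run C
t=14: queue=[C,D,F,G,E,H,A] q_used=2 → run C
t=15: queue=[D,F,G,E,H,A,C] q_used=0 → run D
t=16: queue=[D,F,G,E,H,A,C] q_used=1 → run D
t=17: queue=[D,F,G,E,H,A,C] q_used=2 → run D
t=18: queue=[F,G,E,H,A,C,D] q_used=0 → run F
t=19: queue=[F,G,E,H,A,C,D] q_used=1 → run F
t=20: queue=[F,G,E,H,A,C,D] q_used=2 → run F
t=21: queue=[G,E,H,A,C,D,F] q_used=0 → run G
t=22: queue=[G,E,H,A,C,D,F] q_used=1 → run G
t=23: queue=[G,E,H,A,C,D,F] q_used=2 → run G
t=24: queue=[E,H,A,C,D,F,G] q_used=0 → run E
t=25: queue=[E,H,A,C,D,F,G] q_used=1 → run E
t=26: queue=[E,H,A,C,D,F,G] q_used=2 → run E
t=27: queue=[H,A,C,D,F,G,E] q_used=0 → run H
t=28: queue=[H,A,C,D,F,G,E] q_used=1 → run H
t=29: queue=[H,A,C,D,F,G,E] q_used=2 → run H
t=30: queue=[A,C,D,F,G,E,H] q_used=0 → run A
t=31: queue=[A,C,D,F,G,E,H] q_used=1 → run A
t=32: queue=[C,D,F,G,E,H] q_used=0 → run C
t=33: queue=[C,D,F,G,E,H] q_used=1 → run C
t=34: queue=[D,F,G,E,H] q_used=0 → run D
t=35: queue=[D,F,G,E,H] q_used=1 → run D
t=36: queue=[F,G,E,H] q_used=0 → run F
t=37: queue=[F,G,E,H] q_used=1 → run F
t=38: queue=[G,E,H] q_used=0 → run G
t=39: queue=[G,E,H] q_used=1 → run G
t=40: queue=[G,E,H] q_used=2 → run G
t=41: queue=[E,H,G] q_used=0 → run E
t=42: queue=[E,H,G] q_used=1 → run E
t=43: queue=[H,G] q_used=0 → run H
t=44: queue=[H,G] q_used=1 → run H
t=45: queue=[H,G] q_used=2 → run H
t=46: queue=[G,H] q_used=0 → run G
t=47: queue=[H] q_used=0 → run H
t=48: queue=[H] q_used=1 → run H
t=49: (idle)

context switches = 19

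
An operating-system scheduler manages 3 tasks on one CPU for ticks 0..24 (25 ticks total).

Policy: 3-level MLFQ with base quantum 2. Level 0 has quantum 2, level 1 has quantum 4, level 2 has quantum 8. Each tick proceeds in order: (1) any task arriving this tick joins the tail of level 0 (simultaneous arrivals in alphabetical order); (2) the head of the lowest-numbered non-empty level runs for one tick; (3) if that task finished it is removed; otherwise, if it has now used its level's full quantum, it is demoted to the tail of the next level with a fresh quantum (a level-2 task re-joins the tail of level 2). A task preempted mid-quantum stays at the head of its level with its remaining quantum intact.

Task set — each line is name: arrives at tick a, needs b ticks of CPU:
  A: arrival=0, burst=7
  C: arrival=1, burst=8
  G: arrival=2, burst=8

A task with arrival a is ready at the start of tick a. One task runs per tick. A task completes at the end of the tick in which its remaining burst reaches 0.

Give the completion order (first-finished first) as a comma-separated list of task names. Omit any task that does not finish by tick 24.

completion order = A, C, G

t=0: L0/L1/L2 = A/-/- → run A
t=1: L0/L1/L2 = AC/-/- → run A
t=2: L0/L1/L2 = CG/A/- → run C
t=3: L0/L1/L2 = CG/A/- → run C
t=4: L0/L1/L2 = G/AC/- → run G
t=5: L0/L1/L2 = G/AC/- → run G
t=6: L0/L1/L2 = -/ACG/- → run A
t=7: L0/L1/L2 = -/ACG/- → run A
t=8: L0/L1/L2 = -/ACG/- → run A
t=9: L0/L1/L2 = -/ACG/- → run A
t=10: L0/L1/L2 = -/CG/A → run C
t=11: L0/L1/L2 = -/CG/A → run C
t=12: L0/L1/L2 = -/CG/A → run C
t=13: L0/L1/L2 = -/CG/A → run C
t=14: L0/L1/L2 = -/G/AC → run G
t=15: L0/L1/L2 = -/G/AC → run G
t=16: L0/L1/L2 = -/G/AC → run G
t=17: L0/L1/L2 = -/G/AC → run G
t=18: L0/L1/L2 = -/-/ACG → run A
t=19: L0/L1/L2 = -/-/CG → run C
t=20: L0/L1/L2 = -/-/CG → run C
t=21: L0/L1/L2 = -/-/G → run G
t=22: L0/L1/L2 = -/-/G → run G
t=23: (idle)
t=24: (idle)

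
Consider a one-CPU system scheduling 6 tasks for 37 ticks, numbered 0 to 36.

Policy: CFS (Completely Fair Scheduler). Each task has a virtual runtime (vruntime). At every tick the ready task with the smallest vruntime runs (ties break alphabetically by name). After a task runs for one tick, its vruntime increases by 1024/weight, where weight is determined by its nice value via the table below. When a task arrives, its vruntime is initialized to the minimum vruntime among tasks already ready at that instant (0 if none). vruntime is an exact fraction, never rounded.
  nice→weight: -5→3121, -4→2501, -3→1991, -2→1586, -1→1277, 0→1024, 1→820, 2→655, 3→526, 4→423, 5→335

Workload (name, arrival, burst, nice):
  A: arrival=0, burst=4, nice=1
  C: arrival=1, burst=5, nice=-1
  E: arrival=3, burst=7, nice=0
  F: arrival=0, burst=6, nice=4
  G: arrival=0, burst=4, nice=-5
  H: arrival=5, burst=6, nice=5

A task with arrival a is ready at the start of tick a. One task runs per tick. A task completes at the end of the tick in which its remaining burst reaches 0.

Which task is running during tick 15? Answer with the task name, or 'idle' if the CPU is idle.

t=0: vr[A=0 F=0 G=0] → run A
t=1: vr[A=256/205 C=0 F=0 G=0] → run C
t=2: vr[A=256/205 C=1024/1277 F=0 G=0] → run F
t=3: vr[A=256/205 C=1024/1277 E=0 F=1024/423 G=0] → run E
t=4: vr[A=256/205 C=1024/1277 E=1 F=1024/423 G=0] → run G
t=5: vr[A=256/205 C=1024/1277 E=1 F=1024/423 G=1024/3121 H=1024/3121] → run G
t=6: vr[A=256/205 C=1024/1277 E=1 F=1024/423 G=2048/3121 H=1024/3121] → run H
t=7: vr[A=256/205 C=1024/1277 E=1 F=1024/423 G=2048/3121 H=3538944/1045535] → run G
t=8: vr[A=256/205 C=1024/1277 E=1 F=1024/423 G=3072/3121 H=3538944/1045535] → run C
t=9: vr[A=256/205 C=2048/1277 E=1 F=1024/423 G=3072/3121 H=3538944/1045535] → run G
t=10: vr[A=256/205 C=2048/1277 E=1 F=1024/423 H=3538944/1045535] → run E
t=11: vr[A=256/205 C=2048/1277 E=2 F=1024/423 H=3538944/1045535] → run A
t=12: vr[A=512/205 C=2048/1277 E=2 F=1024/423 H=3538944/1045535] → run C
t=13: vr[A=512/205 C=3072/1277 E=2 F=1024/423 H=3538944/1045535] → run E
t=14: vr[A=512/205 C=3072/1277 E=3 F=1024/423 H=3538944/1045535] → run C
t=15: vr[A=512/205 C=4096/1277 E=3 F=1024/423 H=3538944/1045535] → run F
t=16: vr[A=512/205 C=4096/1277 E=3 F=2048/423 H=3538944/1045535] → run A
t=17: vr[A=768/205 C=4096/1277 E=3 F=2048/423 H=3538944/1045535] → run E
t=18: vr[A=768/205 C=4096/1277 E=4 F=2048/423 H=3538944/1045535] → run C
t=19: vr[A=768/205 E=4 F=2048/423 H=3538944/1045535] → run H
t=20: vr[A=768/205 E=4 F=2048/423 H=6734848/1045535] → run A
t=21: vr[E=4 F=2048/423 H=6734848/1045535] → run E
t=22: vr[E=5 F=2048/423 H=6734848/1045535] → run F
t=23: vr[E=5 F=1024/141 H=6734848/1045535] → run E
t=24: vr[E=6 F=1024/141 H=6734848/1045535] → run E
t=25: vr[F=1024/141 H=6734848/1045535] → run H
t=26: vr[F=1024/141 H=9930752/1045535] → run F
t=27: vr[F=4096/423 H=9930752/1045535] → run H
t=28: vr[F=4096/423 H=13126656/1045535] → run F
t=29: vr[F=5120/423 H=13126656/1045535] → run F
t=30: vr[H=13126656/1045535] → run H
t=31: vr[H=3264512/209107] → run H
t=32: (idle)
t=33: (idle)
t=34: (idle)
t=35: (idle)
t=36: (idle)

running at tick 15 = F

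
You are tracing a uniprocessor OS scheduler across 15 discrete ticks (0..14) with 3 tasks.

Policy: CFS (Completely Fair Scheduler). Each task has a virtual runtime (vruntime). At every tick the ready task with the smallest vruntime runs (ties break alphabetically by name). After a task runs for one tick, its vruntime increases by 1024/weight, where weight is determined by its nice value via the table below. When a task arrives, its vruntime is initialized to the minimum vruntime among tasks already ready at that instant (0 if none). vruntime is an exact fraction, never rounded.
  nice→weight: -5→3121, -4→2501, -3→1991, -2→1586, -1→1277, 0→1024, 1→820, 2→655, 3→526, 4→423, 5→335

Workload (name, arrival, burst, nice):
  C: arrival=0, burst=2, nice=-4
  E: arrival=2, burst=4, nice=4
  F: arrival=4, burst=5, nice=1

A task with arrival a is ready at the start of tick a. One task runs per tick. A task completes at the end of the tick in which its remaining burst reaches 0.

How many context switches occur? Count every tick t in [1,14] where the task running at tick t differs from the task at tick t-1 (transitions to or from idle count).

context switches = 5

t=0: vr[C=0] → run C
t=1: vr[C=1024/2501] → run C
t=2: vr[E=0] → run E
t=3: vr[E=1024/423] → run E
t=4: vr[E=2048/423 F=2048/423] → run E
t=5: vr[E=1024/141 F=2048/423] → run F
t=6: vr[E=1024/141 F=528128/86715] → run F
t=7: vr[E=1024/141 F=636416/86715] → run E
t=8: vr[F=636416/86715] → run F
t=9: vr[F=744704/86715] → run F
t=10: vr[F=852992/86715] → run F
t=11: (idle)
t=12: (idle)
t=13: (idle)
t=14: (idle)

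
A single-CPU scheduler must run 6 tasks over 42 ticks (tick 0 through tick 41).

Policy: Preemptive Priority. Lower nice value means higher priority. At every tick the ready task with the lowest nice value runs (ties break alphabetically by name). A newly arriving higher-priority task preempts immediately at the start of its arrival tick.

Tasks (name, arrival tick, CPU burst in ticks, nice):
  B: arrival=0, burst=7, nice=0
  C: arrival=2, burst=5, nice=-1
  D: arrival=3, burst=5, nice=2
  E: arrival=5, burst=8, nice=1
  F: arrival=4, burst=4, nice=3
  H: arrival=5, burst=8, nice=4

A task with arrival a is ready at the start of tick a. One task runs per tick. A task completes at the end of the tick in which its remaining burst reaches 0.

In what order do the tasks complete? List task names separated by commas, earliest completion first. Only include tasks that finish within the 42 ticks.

t=0: ready={B} → run B
t=1: ready={B} → run B
t=2: ready={B,C} → run C
t=3: ready={B,C,D} → run C
t=4: ready={B,C,D,F} → run C
t=5: ready={B,C,D,E,F,H} → run C
t=6: ready={B,C,D,E,F,H} → run C
t=7: ready={B,D,E,F,H} → run B
t=8: ready={B,D,E,F,H} → run B
t=9: ready={B,D,E,F,H} → run B
t=10: ready={B,D,E,F,H} → run B
t=11: ready={B,D,E,F,H} → run B
t=12: ready={D,E,F,H} → run E
t=13: ready={D,E,F,H} → run E
t=14: ready={D,E,F,H} → run E
t=15: ready={D,E,F,H} → run E
t=16: ready={D,E,F,H} → run E
t=17: ready={D,E,F,H} → run E
t=18: ready={D,E,F,H} → run E
t=19: ready={D,E,F,H} → run E
t=20: ready={D,F,H} → run D
t=21: ready={D,F,H} → run D
t=22: ready={D,F,H} → run D
t=23: ready={D,F,H} → run D
t=24: ready={D,F,H} → run D
t=25: ready={F,H} → run F
t=26: ready={F,H} → run F
t=27: ready={F,H} → run F
t=28: ready={F,H} → run F
t=29: ready={H} → run H
t=30: ready={H} → run H
t=31: ready={H} → run H
t=32: ready={H} → run H
t=33: ready={H} → run H
t=34: ready={H} → run H
t=35: ready={H} → run H
t=36: ready={H} → run H
t=37: (idle)
t=38: (idle)
t=39: (idle)
t=40: (idle)
t=41: (idle)

completion order = C, B, E, D, F, H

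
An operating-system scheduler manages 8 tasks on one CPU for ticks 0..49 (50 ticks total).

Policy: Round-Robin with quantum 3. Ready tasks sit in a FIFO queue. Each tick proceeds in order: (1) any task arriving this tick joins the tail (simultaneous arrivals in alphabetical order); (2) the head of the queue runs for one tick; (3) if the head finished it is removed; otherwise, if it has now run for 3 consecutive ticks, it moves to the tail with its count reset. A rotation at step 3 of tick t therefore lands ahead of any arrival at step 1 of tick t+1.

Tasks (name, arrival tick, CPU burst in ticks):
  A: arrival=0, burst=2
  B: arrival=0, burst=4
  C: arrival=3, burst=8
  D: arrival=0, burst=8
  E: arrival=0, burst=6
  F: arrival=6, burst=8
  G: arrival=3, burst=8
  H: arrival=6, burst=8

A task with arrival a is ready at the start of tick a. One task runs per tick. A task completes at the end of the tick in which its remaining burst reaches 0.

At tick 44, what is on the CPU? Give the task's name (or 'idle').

t=0: queue=[A,B,D,E] q_used=0 → run A
t=1: queue=[A,B,D,E] q_used=1 → run A
t=2: queue=[B,D,E] q_used=0 → run B
t=3: queue=[B,D,E,C,G] q_used=1 → run B
t=4: queue=[B,D,E,C,G] q_used=2 → run B
t=5: queue=[D,E,C,G,B] q_used=0 → run D
t=6: queue=[D,E,C,G,B,F,H] q_used=1 → run D
t=7: queue=[D,E,C,G,B,F,H] q_used=2 → run D
t=8: queue=[E,C,G,B,F,H,D] q_used=0 → run E
t=9: queue=[E,C,G,B,F,H,D] q_used=1 → run E
t=10: queue=[E,C,G,B,F,H,D] q_used=2 → run E
t=11: queue=[C,G,B,F,H,D,E] q_used=0 → run C
t=12: queue=[C,G,B,F,H,D,E] q_used=1 → run C
t=13: queue=[C,G,B,F,H,D,E] q_used=2 → run C
t=14: queue=[G,B,F,H,D,E,C] q_used=0 → run G
t=15: queue=[G,B,F,H,D,E,C] q_used=1 → run G
t=16: queue=[G,B,F,H,D,E,C] q_used=2 → run G
t=17: queue=[B,F,H,D,E,C,G] q_used=0 → run B
t=18: queue=[F,H,D,E,C,G] q_used=0 → run F
t=19: queue=[F,H,D,E,C,G] q_used=1 → run F
t=20: queue=[F,H,D,E,C,G] q_used=2 → run F
t=21: queue=[H,D,E,C,G,F] q_used=0 → run H
t=22: queue=[H,D,E,C,G,F] q_used=1 → run H
t=23: queue=[H,D,E,C,G,F] q_used=2 → run H
t=24: queue=[D,E,C,G,F,H] q_used=0 → run D
t=25: queue=[D,E,C,G,F,H] q_used=1 → run D
t=26: queue=[D,E,C,G,F,H] q_used=2 → run D
t=27: queue=[E,C,G,F,H,D] q_used=0 → run E
t=28: queue=[E,C,G,F,H,D] q_used=1 → run E
t=29: queue=[E,C,G,F,H,D] q_used=2 → run E
t=30: queue=[C,G,F,H,D] q_used=0 → run C
t=31: queue=[C,G,F,H,D] q_used=1 → run C
t=32: queue=[C,G,F,H,D] q_used=2 → run C
t=33: queue=[G,F,H,D,C] q_used=0 → run G
t=34: queue=[G,F,H,D,C] q_used=1 → run G
t=35: queue=[G,F,H,D,C] q_used=2 → run G
t=36: queue=[F,H,D,C,G] q_used=0 → run F
t=37: queue=[F,H,D,C,G] q_used=1 → run F
t=38: queue=[F,H,D,C,G] q_used=2 → run F
t=39: queue=[H,D,C,G,F] q_used=0 → run H
t=40: queue=[H,D,C,G,F] q_used=1 → run H
t=41: queue=[H,D,C,G,F] q_used=2 → run H
t=42: queue=[D,C,G,F,H] q_used=0 → run D
t=43: queue=[D,C,G,F,H] q_used=1 → run D
t=44: queue=[C,G,F,H] q_used=0 → run C
t=45: queue=[C,G,F,H] q_used=1 → run C
t=46: queue=[G,F,H] q_used=0 → run G
t=47: queue=[G,F,H] q_used=1 → run G
t=48: queue=[F,H] q_used=0 → run F
t=49: queue=[F,H] q_used=1 → run F

running at tick 44 = C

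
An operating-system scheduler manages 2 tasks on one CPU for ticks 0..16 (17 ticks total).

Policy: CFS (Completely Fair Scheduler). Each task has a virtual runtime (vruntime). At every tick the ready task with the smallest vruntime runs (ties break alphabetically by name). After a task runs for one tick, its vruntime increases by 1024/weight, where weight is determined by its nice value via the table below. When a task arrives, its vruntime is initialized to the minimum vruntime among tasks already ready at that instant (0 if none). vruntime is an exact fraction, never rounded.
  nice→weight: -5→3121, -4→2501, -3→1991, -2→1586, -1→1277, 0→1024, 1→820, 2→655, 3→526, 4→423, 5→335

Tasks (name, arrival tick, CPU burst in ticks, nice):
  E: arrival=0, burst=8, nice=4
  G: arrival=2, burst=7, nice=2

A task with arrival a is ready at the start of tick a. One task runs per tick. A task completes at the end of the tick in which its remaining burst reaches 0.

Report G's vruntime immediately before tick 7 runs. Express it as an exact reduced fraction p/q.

vruntime(G, start of tick 7) = 2640896/277065

t=0: vr[E=0] → run E
t=1: vr[E=1024/423] → run E
t=2: vr[E=2048/423 G=2048/423] → run E
t=3: vr[E=1024/141 G=2048/423] → run G
t=4: vr[E=1024/141 G=1774592/277065] → run G
t=5: vr[E=1024/141 G=2207744/277065] → run E
t=6: vr[E=4096/423 G=2207744/277065] → run G
t=7: vr[E=4096/423 G=2640896/277065] → run G
t=8: vr[E=4096/423 G=3074048/277065] → run E
t=9: vr[E=5120/423 G=3074048/277065] → run G
t=10: vr[E=5120/423 G=701440/55413] → run E
t=11: vr[E=2048/141 G=701440/55413] → run G
t=12: vr[E=2048/141 G=3940352/277065] → run G
t=13: vr[E=2048/141] → run E
t=14: vr[E=7168/423] → run E
t=15: (idle)
t=16: (idle)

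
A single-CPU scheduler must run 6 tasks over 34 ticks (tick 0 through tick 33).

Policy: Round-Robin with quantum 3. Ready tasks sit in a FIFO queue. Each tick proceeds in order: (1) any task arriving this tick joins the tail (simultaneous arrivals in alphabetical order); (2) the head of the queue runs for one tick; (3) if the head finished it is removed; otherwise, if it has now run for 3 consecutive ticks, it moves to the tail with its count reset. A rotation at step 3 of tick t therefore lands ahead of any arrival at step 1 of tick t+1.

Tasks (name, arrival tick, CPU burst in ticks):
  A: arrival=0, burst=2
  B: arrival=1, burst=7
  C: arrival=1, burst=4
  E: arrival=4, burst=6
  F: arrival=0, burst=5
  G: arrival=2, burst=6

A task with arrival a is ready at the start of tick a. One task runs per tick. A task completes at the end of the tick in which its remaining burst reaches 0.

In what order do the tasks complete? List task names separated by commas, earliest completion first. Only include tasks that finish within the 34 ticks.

completion order = A, F, C, G, E, B

t=0: queue=[A,F] q_used=0 → run A
t=1: queue=[A,F,B,C] q_used=1 → run A
t=2: queue=[F,B,C,G] q_used=0 → run F
t=3: queue=[F,B,C,G] q_used=1 → run F
t=4: queue=[F,B,C,G,E] q_used=2 → run F
t=5: queue=[B,C,G,E,F] q_used=0 → run B
t=6: queue=[B,C,G,E,F] q_used=1 → run B
t=7: queue=[B,C,G,E,F] q_used=2 → run B
t=8: queue=[C,G,E,F,B] q_used=0 → run C
t=9: queue=[C,G,E,F,B] q_used=1 → run C
t=10: queue=[C,G,E,F,B] q_used=2 → run C
t=11: queue=[G,E,F,B,C] q_used=0 → run G
t=12: queue=[G,E,F,B,C] q_used=1 → run G
t=13: queue=[G,E,F,B,C] q_used=2 → run G
t=14: queue=[E,F,B,C,G] q_used=0 → run E
t=15: queue=[E,F,B,C,G] q_used=1 → run E
t=16: queue=[E,F,B,C,G] q_used=2 → run E
t=17: queue=[F,B,C,G,E] q_used=0 → run F
t=18: queue=[F,B,C,G,E] q_used=1 → run F
t=19: queue=[B,C,G,E] q_used=0 → run B
t=20: queue=[B,C,G,E] q_used=1 → run B
t=21: queue=[B,C,G,E] q_used=2 → run B
t=22: queue=[C,G,E,B] q_used=0 → run C
t=23: queue=[G,E,B] q_used=0 → run G
t=24: queue=[G,E,B] q_used=1 → run G
t=25: queue=[G,E,B] q_used=2 → run G
t=26: queue=[E,B] q_used=0 → run E
t=27: queue=[E,B] q_used=1 → run E
t=28: queue=[E,B] q_used=2 → run E
t=29: queue=[B] q_used=0 → run B
t=30: (idle)
t=31: (idle)
t=32: (idle)
t=33: (idle)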